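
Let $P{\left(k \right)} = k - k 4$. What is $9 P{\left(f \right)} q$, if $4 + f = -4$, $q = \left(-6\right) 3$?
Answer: $-3888$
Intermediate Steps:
$q = -18$
$f = -8$ ($f = -4 - 4 = -8$)
$P{\left(k \right)} = - 3 k$ ($P{\left(k \right)} = k - 4 k = - 3 k$)
$9 P{\left(f \right)} q = 9 \left(\left(-3\right) \left(-8\right)\right) \left(-18\right) = 9 \cdot 24 \left(-18\right) = 216 \left(-18\right) = -3888$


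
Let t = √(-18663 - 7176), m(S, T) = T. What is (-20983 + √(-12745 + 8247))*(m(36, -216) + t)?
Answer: 9*(24 - I*√319)*(20983 - I*√4498) ≈ 4.5215e+6 - 3.3874e+6*I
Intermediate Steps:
t = 9*I*√319 (t = √(-25839) = 9*I*√319 ≈ 160.75*I)
(-20983 + √(-12745 + 8247))*(m(36, -216) + t) = (-20983 + √(-12745 + 8247))*(-216 + 9*I*√319) = (-20983 + √(-4498))*(-216 + 9*I*√319) = (-20983 + I*√4498)*(-216 + 9*I*√319)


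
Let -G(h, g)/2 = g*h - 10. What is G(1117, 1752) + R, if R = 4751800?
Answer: 837852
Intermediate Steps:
G(h, g) = 20 - 2*g*h (G(h, g) = -2*(g*h - 10) = -2*(-10 + g*h) = 20 - 2*g*h)
G(1117, 1752) + R = (20 - 2*1752*1117) + 4751800 = (20 - 3913968) + 4751800 = -3913948 + 4751800 = 837852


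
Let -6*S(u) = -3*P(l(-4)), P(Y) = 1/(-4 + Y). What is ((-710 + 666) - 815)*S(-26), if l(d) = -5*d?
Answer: -859/32 ≈ -26.844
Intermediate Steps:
S(u) = 1/32 (S(u) = -(-1)/(2*(-4 - 5*(-4))) = -(-1)/(2*(-4 + 20)) = -(-1)/(2*16) = -⅙*(-3/16) = 1/32)
((-710 + 666) - 815)*S(-26) = ((-710 + 666) - 815)*(1/32) = (-44 - 815)*(1/32) = -859*1/32 = -859/32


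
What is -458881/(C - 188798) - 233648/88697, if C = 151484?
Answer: 31983026585/3309639858 ≈ 9.6636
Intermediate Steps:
-458881/(C - 188798) - 233648/88697 = -458881/(151484 - 188798) - 233648/88697 = -458881/(-37314) - 233648*1/88697 = -458881*(-1/37314) - 233648/88697 = 458881/37314 - 233648/88697 = 31983026585/3309639858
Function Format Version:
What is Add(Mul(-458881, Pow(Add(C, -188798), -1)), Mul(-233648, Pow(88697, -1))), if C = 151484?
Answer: Rational(31983026585, 3309639858) ≈ 9.6636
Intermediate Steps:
Add(Mul(-458881, Pow(Add(C, -188798), -1)), Mul(-233648, Pow(88697, -1))) = Add(Mul(-458881, Pow(Add(151484, -188798), -1)), Mul(-233648, Pow(88697, -1))) = Add(Mul(-458881, Pow(-37314, -1)), Mul(-233648, Rational(1, 88697))) = Add(Mul(-458881, Rational(-1, 37314)), Rational(-233648, 88697)) = Add(Rational(458881, 37314), Rational(-233648, 88697)) = Rational(31983026585, 3309639858)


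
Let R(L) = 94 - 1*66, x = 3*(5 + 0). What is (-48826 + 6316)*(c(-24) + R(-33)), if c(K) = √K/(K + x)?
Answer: -1190280 + 28340*I*√6/3 ≈ -1.1903e+6 + 23140.0*I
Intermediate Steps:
x = 15 (x = 3*5 = 15)
R(L) = 28 (R(L) = 94 - 66 = 28)
c(K) = √K/(15 + K) (c(K) = √K/(K + 15) = √K/(15 + K))
(-48826 + 6316)*(c(-24) + R(-33)) = (-48826 + 6316)*(√(-24)/(15 - 24) + 28) = -42510*((2*I*√6)/(-9) + 28) = -42510*((2*I*√6)*(-⅑) + 28) = -42510*(-2*I*√6/9 + 28) = -42510*(28 - 2*I*√6/9) = -1190280 + 28340*I*√6/3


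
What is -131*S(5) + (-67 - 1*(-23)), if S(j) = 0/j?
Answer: -44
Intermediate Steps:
S(j) = 0
-131*S(5) + (-67 - 1*(-23)) = -131*0 + (-67 - 1*(-23)) = 0 + (-67 + 23) = 0 - 44 = -44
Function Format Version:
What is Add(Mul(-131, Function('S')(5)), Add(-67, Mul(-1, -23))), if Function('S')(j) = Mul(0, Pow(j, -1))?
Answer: -44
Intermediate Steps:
Function('S')(j) = 0
Add(Mul(-131, Function('S')(5)), Add(-67, Mul(-1, -23))) = Add(Mul(-131, 0), Add(-67, Mul(-1, -23))) = Add(0, Add(-67, 23)) = Add(0, -44) = -44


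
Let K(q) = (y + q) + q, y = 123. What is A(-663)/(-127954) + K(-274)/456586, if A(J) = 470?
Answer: -7911055/1718294266 ≈ -0.0046040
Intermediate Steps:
K(q) = 123 + 2*q (K(q) = (123 + q) + q = 123 + 2*q)
A(-663)/(-127954) + K(-274)/456586 = 470/(-127954) + (123 + 2*(-274))/456586 = 470*(-1/127954) + (123 - 548)*(1/456586) = -235/63977 - 425*1/456586 = -235/63977 - 25/26858 = -7911055/1718294266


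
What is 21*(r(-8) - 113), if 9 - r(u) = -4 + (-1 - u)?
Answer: -2247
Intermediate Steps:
r(u) = 14 + u (r(u) = 9 - (-4 + (-1 - u)) = 9 - (-5 - u) = 9 + (5 + u) = 14 + u)
21*(r(-8) - 113) = 21*((14 - 8) - 113) = 21*(6 - 113) = 21*(-107) = -2247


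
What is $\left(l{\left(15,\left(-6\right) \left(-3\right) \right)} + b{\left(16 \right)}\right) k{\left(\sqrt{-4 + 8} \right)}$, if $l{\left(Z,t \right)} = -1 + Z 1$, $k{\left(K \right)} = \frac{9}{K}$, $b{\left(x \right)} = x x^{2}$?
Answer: $18495$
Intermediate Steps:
$b{\left(x \right)} = x^{3}$
$l{\left(Z,t \right)} = -1 + Z$
$\left(l{\left(15,\left(-6\right) \left(-3\right) \right)} + b{\left(16 \right)}\right) k{\left(\sqrt{-4 + 8} \right)} = \left(\left(-1 + 15\right) + 16^{3}\right) \frac{9}{\sqrt{-4 + 8}} = \left(14 + 4096\right) \frac{9}{\sqrt{4}} = 4110 \cdot \frac{9}{2} = 18495$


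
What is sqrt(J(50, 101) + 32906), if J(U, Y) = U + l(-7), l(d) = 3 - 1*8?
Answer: sqrt(32951) ≈ 181.52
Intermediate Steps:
l(d) = -5 (l(d) = 3 - 8 = -5)
J(U, Y) = -5 + U (J(U, Y) = U - 5 = -5 + U)
sqrt(J(50, 101) + 32906) = sqrt((-5 + 50) + 32906) = sqrt(45 + 32906) = sqrt(32951)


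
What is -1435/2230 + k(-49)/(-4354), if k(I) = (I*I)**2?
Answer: -91869673/69353 ≈ -1324.7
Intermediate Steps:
k(I) = I**4 (k(I) = (I**2)**2 = I**4)
-1435/2230 + k(-49)/(-4354) = -1435/2230 + (-49)**4/(-4354) = -1435*1/2230 + 5764801*(-1/4354) = -287/446 - 823543/622 = -91869673/69353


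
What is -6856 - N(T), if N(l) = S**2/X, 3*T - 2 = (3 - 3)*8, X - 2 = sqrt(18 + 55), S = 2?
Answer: -473056/69 - 4*sqrt(73)/69 ≈ -6856.4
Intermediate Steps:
X = 2 + sqrt(73) (X = 2 + sqrt(18 + 55) = 2 + sqrt(73) ≈ 10.544)
T = 2/3 (T = 2/3 + ((3 - 3)*8)/3 = 2/3 + (0*8)/3 = 2/3 + (1/3)*0 = 2/3 + 0 = 2/3 ≈ 0.66667)
N(l) = 4/(2 + sqrt(73)) (N(l) = 2**2/(2 + sqrt(73)) = 4/(2 + sqrt(73)))
-6856 - N(T) = -6856 - (-8/69 + 4*sqrt(73)/69) = -6856 + (8/69 - 4*sqrt(73)/69) = -473056/69 - 4*sqrt(73)/69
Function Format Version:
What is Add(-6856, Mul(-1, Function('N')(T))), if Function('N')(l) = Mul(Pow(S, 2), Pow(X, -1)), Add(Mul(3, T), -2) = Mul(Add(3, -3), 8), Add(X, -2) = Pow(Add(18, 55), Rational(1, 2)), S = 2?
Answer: Add(Rational(-473056, 69), Mul(Rational(-4, 69), Pow(73, Rational(1, 2)))) ≈ -6856.4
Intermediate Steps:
X = Add(2, Pow(73, Rational(1, 2))) (X = Add(2, Pow(Add(18, 55), Rational(1, 2))) = Add(2, Pow(73, Rational(1, 2))) ≈ 10.544)
T = Rational(2, 3) (T = Add(Rational(2, 3), Mul(Rational(1, 3), Mul(Add(3, -3), 8))) = Add(Rational(2, 3), Mul(Rational(1, 3), Mul(0, 8))) = Add(Rational(2, 3), Mul(Rational(1, 3), 0)) = Add(Rational(2, 3), 0) = Rational(2, 3) ≈ 0.66667)
Function('N')(l) = Mul(4, Pow(Add(2, Pow(73, Rational(1, 2))), -1)) (Function('N')(l) = Mul(Pow(2, 2), Pow(Add(2, Pow(73, Rational(1, 2))), -1)) = Mul(4, Pow(Add(2, Pow(73, Rational(1, 2))), -1)))
Add(-6856, Mul(-1, Function('N')(T))) = Add(-6856, Mul(-1, Add(Rational(-8, 69), Mul(Rational(4, 69), Pow(73, Rational(1, 2)))))) = Add(-6856, Add(Rational(8, 69), Mul(Rational(-4, 69), Pow(73, Rational(1, 2))))) = Add(Rational(-473056, 69), Mul(Rational(-4, 69), Pow(73, Rational(1, 2))))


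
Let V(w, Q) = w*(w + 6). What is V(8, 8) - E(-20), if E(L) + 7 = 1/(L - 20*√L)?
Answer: 49981/420 - I*√5/210 ≈ 119.0 - 0.010648*I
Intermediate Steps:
V(w, Q) = w*(6 + w)
E(L) = -7 + 1/(L - 20*√L)
V(8, 8) - E(-20) = 8*(6 + 8) - (-1 - 280*I*√5 + 7*(-20))/(-1*(-20) + 20*√(-20)) = 8*14 - (-1 - 280*I*√5 - 140)/(20 + 20*(2*I*√5)) = 112 - (-1 - 280*I*√5 - 140)/(20 + 40*I*√5) = 112 - (-141 - 280*I*√5)/(20 + 40*I*√5)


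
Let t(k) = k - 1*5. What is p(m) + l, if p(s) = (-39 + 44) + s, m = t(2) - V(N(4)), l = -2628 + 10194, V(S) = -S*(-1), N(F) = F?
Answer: 7564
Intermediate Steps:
V(S) = S
l = 7566
t(k) = -5 + k (t(k) = k - 5 = -5 + k)
m = -7 (m = (-5 + 2) - 1*4 = -3 - 4 = -7)
p(s) = 5 + s
p(m) + l = (5 - 7) + 7566 = -2 + 7566 = 7564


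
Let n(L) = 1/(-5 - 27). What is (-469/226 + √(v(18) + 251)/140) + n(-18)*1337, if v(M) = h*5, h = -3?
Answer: -158585/3616 + √59/70 ≈ -43.747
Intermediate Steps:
n(L) = -1/32 (n(L) = 1/(-32) = -1/32)
v(M) = -15 (v(M) = -3*5 = -15)
(-469/226 + √(v(18) + 251)/140) + n(-18)*1337 = (-469/226 + √(-15 + 251)/140) - 1/32*1337 = (-469*1/226 + √236*(1/140)) - 1337/32 = (-469/226 + (2*√59)*(1/140)) - 1337/32 = (-469/226 + √59/70) - 1337/32 = -158585/3616 + √59/70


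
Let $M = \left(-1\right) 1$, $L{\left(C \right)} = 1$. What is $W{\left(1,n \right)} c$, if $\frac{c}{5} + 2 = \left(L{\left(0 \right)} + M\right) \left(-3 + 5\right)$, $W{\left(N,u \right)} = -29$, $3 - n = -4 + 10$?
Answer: $290$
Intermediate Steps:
$n = -3$ ($n = 3 - \left(-4 + 10\right) = 3 - 6 = -3$)
$M = -1$
$c = -10$ ($c = -10 + 5 \left(1 - 1\right) \left(-3 + 5\right) = -10 + 5 \cdot 0 \cdot 2 = -10 + 5 \cdot 0 = -10 + 0 = -10$)
$W{\left(1,n \right)} c = \left(-29\right) \left(-10\right) = 290$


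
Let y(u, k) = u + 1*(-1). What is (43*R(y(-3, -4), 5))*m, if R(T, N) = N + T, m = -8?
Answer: -344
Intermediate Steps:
y(u, k) = -1 + u (y(u, k) = u - 1 = -1 + u)
(43*R(y(-3, -4), 5))*m = (43*(5 + (-1 - 3)))*(-8) = (43*(5 - 4))*(-8) = (43*1)*(-8) = 43*(-8) = -344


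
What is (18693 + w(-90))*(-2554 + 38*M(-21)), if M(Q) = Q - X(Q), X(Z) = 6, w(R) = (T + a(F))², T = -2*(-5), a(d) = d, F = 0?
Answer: -67278940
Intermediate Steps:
T = 10
w(R) = 100 (w(R) = (10 + 0)² = 10² = 100)
M(Q) = -6 + Q (M(Q) = Q - 1*6 = Q - 6 = -6 + Q)
(18693 + w(-90))*(-2554 + 38*M(-21)) = (18693 + 100)*(-2554 + 38*(-6 - 21)) = 18793*(-2554 + 38*(-27)) = 18793*(-2554 - 1026) = 18793*(-3580) = -67278940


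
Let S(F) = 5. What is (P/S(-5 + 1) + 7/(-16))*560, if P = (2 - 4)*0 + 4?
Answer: 203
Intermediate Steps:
P = 4 (P = -2*0 + 4 = 0 + 4 = 4)
(P/S(-5 + 1) + 7/(-16))*560 = (4/5 + 7/(-16))*560 = (4*(1/5) + 7*(-1/16))*560 = (4/5 - 7/16)*560 = (29/80)*560 = 203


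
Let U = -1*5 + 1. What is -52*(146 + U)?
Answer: -7384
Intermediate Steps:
U = -4 (U = -5 + 1 = -4)
-52*(146 + U) = -52*(146 - 4) = -52*142 = -7384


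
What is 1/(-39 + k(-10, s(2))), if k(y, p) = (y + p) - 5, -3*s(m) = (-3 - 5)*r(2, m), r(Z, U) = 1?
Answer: -3/154 ≈ -0.019481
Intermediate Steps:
s(m) = 8/3 (s(m) = -(-3 - 5)/3 = -(-8)/3 = -1/3*(-8) = 8/3)
k(y, p) = -5 + p + y (k(y, p) = (p + y) - 5 = -5 + p + y)
1/(-39 + k(-10, s(2))) = 1/(-39 + (-5 + 8/3 - 10)) = 1/(-39 - 37/3) = 1/(-154/3) = -3/154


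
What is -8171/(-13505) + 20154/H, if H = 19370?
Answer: 43045204/26159185 ≈ 1.6455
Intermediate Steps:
-8171/(-13505) + 20154/H = -8171/(-13505) + 20154/19370 = -8171*(-1/13505) + 20154*(1/19370) = 8171/13505 + 10077/9685 = 43045204/26159185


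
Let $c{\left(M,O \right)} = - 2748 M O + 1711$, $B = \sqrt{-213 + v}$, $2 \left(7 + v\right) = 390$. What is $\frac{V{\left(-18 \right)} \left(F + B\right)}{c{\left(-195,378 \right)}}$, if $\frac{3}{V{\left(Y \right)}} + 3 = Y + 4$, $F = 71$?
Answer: $- \frac{213}{3443465447} - \frac{15 i}{3443465447} \approx -6.1856 \cdot 10^{-8} - 4.3561 \cdot 10^{-9} i$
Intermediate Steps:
$v = 188$ ($v = -7 + \frac{1}{2} \cdot 390 = -7 + 195 = 188$)
$V{\left(Y \right)} = \frac{3}{1 + Y}$ ($V{\left(Y \right)} = \frac{3}{-3 + \left(Y + 4\right)} = \frac{3}{-3 + \left(4 + Y\right)} = \frac{3}{1 + Y}$)
$B = 5 i$ ($B = \sqrt{-213 + 188} = \sqrt{-25} = 5 i \approx 5.0 i$)
$c{\left(M,O \right)} = 1711 - 2748 M O$ ($c{\left(M,O \right)} = - 2748 M O + 1711 = 1711 - 2748 M O$)
$\frac{V{\left(-18 \right)} \left(F + B\right)}{c{\left(-195,378 \right)}} = \frac{\frac{3}{1 - 18} \left(71 + 5 i\right)}{1711 - \left(-535860\right) 378} = \frac{\frac{3}{-17} \left(71 + 5 i\right)}{1711 + 202555080} = \frac{3 \left(- \frac{1}{17}\right) \left(71 + 5 i\right)}{202556791} = - \frac{3 \left(71 + 5 i\right)}{17} \cdot \frac{1}{202556791} = \left(- \frac{213}{17} - \frac{15 i}{17}\right) \frac{1}{202556791} = - \frac{213}{3443465447} - \frac{15 i}{3443465447}$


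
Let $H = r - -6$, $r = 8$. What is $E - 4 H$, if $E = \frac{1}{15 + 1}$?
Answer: $- \frac{895}{16} \approx -55.938$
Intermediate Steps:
$E = \frac{1}{16} \approx 0.0625$
$H = 14$ ($H = 8 - -6 = 8 + 6 = 14$)
$E - 4 H = \frac{1}{16} - 56 = - \frac{895}{16}$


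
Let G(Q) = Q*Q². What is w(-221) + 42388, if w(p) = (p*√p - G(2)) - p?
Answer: 42601 - 221*I*√221 ≈ 42601.0 - 3285.4*I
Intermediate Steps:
G(Q) = Q³
w(p) = -8 + p^(3/2) - p (w(p) = (p*√p - 1*2³) - p = (p^(3/2) - 1*8) - p = (p^(3/2) - 8) - p = (-8 + p^(3/2)) - p = -8 + p^(3/2) - p)
w(-221) + 42388 = (-8 + (-221)^(3/2) - 1*(-221)) + 42388 = (-8 - 221*I*√221 + 221) + 42388 = (213 - 221*I*√221) + 42388 = 42601 - 221*I*√221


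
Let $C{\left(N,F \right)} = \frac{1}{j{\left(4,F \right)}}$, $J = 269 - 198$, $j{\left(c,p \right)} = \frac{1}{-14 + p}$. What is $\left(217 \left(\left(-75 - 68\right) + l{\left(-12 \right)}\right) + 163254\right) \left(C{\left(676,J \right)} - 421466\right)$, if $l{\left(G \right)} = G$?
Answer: $-54622613171$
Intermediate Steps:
$J = 71$ ($J = 269 - 198 = 71$)
$C{\left(N,F \right)} = -14 + F$ ($C{\left(N,F \right)} = \frac{1}{\frac{1}{-14 + F}} = -14 + F$)
$\left(217 \left(\left(-75 - 68\right) + l{\left(-12 \right)}\right) + 163254\right) \left(C{\left(676,J \right)} - 421466\right) = \left(217 \left(\left(-75 - 68\right) - 12\right) + 163254\right) \left(\left(-14 + 71\right) - 421466\right) = \left(217 \left(-143 - 12\right) + 163254\right) \left(57 - 421466\right) = \left(217 \left(-155\right) + 163254\right) \left(-421409\right) = \left(-33635 + 163254\right) \left(-421409\right) = 129619 \left(-421409\right) = -54622613171$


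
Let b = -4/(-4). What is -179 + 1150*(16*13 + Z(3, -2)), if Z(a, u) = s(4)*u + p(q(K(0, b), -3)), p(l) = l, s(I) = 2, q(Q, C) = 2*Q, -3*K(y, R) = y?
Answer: 234421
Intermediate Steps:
b = 1 (b = -4*(-¼) = 1)
K(y, R) = -y/3
Z(a, u) = 2*u (Z(a, u) = 2*u + 2*(-⅓*0) = 2*u + 2*0 = 2*u + 0 = 2*u)
-179 + 1150*(16*13 + Z(3, -2)) = -179 + 1150*(16*13 + 2*(-2)) = -179 + 1150*(208 - 4) = -179 + 1150*204 = -179 + 234600 = 234421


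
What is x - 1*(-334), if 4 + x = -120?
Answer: 210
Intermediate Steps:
x = -124 (x = -4 - 120 = -124)
x - 1*(-334) = -124 - 1*(-334) = -124 + 334 = 210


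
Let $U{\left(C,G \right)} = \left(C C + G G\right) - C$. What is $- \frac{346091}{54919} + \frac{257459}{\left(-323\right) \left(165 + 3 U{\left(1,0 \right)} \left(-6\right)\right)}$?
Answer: $- \frac{32584310666}{2926908105} \approx -11.133$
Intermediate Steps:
$U{\left(C,G \right)} = C^{2} + G^{2} - C$ ($U{\left(C,G \right)} = \left(C^{2} + G^{2}\right) - C = C^{2} + G^{2} - C$)
$- \frac{346091}{54919} + \frac{257459}{\left(-323\right) \left(165 + 3 U{\left(1,0 \right)} \left(-6\right)\right)} = - \frac{346091}{54919} + \frac{257459}{\left(-323\right) \left(165 + 3 \left(1^{2} + 0^{2} - 1\right) \left(-6\right)\right)} = \left(-346091\right) \frac{1}{54919} + \frac{257459}{\left(-323\right) \left(165 + 3 \left(1 + 0 - 1\right) \left(-6\right)\right)} = - \frac{346091}{54919} + \frac{257459}{\left(-323\right) \left(165 + 3 \cdot 0 \left(-6\right)\right)} = - \frac{346091}{54919} + \frac{257459}{\left(-323\right) \left(165 + 0 \left(-6\right)\right)} = - \frac{346091}{54919} + \frac{257459}{\left(-323\right) \left(165 + 0\right)} = - \frac{346091}{54919} + \frac{257459}{\left(-323\right) 165} = - \frac{346091}{54919} + \frac{257459}{-53295} = - \frac{346091}{54919} + 257459 \left(- \frac{1}{53295}\right) = - \frac{346091}{54919} - \frac{257459}{53295} = - \frac{32584310666}{2926908105}$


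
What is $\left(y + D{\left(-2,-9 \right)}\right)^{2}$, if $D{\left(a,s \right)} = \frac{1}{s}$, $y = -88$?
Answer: $\frac{628849}{81} \approx 7763.6$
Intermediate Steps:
$\left(y + D{\left(-2,-9 \right)}\right)^{2} = \left(-88 + \frac{1}{-9}\right)^{2} = \left(-88 - \frac{1}{9}\right)^{2} = \left(- \frac{793}{9}\right)^{2} = \frac{628849}{81}$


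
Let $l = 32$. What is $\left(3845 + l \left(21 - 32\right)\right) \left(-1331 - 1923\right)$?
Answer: $-11366222$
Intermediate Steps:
$\left(3845 + l \left(21 - 32\right)\right) \left(-1331 - 1923\right) = \left(3845 + 32 \left(21 - 32\right)\right) \left(-1331 - 1923\right) = \left(3845 + 32 \left(-11\right)\right) \left(-3254\right) = \left(3845 - 352\right) \left(-3254\right) = 3493 \left(-3254\right) = -11366222$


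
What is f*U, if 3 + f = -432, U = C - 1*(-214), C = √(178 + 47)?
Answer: -99615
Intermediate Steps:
C = 15 (C = √225 = 15)
U = 229 (U = 15 - 1*(-214) = 15 + 214 = 229)
f = -435 (f = -3 - 432 = -435)
f*U = -435*229 = -99615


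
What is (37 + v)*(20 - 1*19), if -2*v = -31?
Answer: 105/2 ≈ 52.500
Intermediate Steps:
v = 31/2 (v = -½*(-31) = 31/2 ≈ 15.500)
(37 + v)*(20 - 1*19) = (37 + 31/2)*(20 - 1*19) = 105*(20 - 19)/2 = (105/2)*1 = 105/2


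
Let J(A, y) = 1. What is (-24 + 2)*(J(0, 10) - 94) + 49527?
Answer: 51573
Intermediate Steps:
(-24 + 2)*(J(0, 10) - 94) + 49527 = (-24 + 2)*(1 - 94) + 49527 = -22*(-93) + 49527 = 2046 + 49527 = 51573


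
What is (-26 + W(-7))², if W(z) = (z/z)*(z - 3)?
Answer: 1296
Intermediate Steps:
W(z) = -3 + z (W(z) = 1*(-3 + z) = -3 + z)
(-26 + W(-7))² = (-26 + (-3 - 7))² = (-26 - 10)² = (-36)² = 1296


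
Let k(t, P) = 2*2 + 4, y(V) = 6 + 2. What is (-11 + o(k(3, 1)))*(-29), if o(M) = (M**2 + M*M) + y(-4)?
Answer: -3625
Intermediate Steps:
y(V) = 8
k(t, P) = 8 (k(t, P) = 4 + 4 = 8)
o(M) = 8 + 2*M**2 (o(M) = (M**2 + M*M) + 8 = (M**2 + M**2) + 8 = 2*M**2 + 8 = 8 + 2*M**2)
(-11 + o(k(3, 1)))*(-29) = (-11 + (8 + 2*8**2))*(-29) = (-11 + (8 + 2*64))*(-29) = (-11 + (8 + 128))*(-29) = (-11 + 136)*(-29) = 125*(-29) = -3625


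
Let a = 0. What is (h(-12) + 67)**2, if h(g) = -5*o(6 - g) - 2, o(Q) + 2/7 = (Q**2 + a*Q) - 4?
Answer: 115240225/49 ≈ 2.3518e+6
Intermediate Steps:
o(Q) = -30/7 + Q**2 (o(Q) = -2/7 + ((Q**2 + 0*Q) - 4) = -2/7 + ((Q**2 + 0) - 4) = -2/7 + (Q**2 - 4) = -2/7 + (-4 + Q**2) = -30/7 + Q**2)
h(g) = 136/7 - 5*(6 - g)**2 (h(g) = -5*(-30/7 + (6 - g)**2) - 2 = (150/7 - 5*(6 - g)**2) - 2 = 136/7 - 5*(6 - g)**2)
(h(-12) + 67)**2 = ((136/7 - 5*(-6 - 12)**2) + 67)**2 = ((136/7 - 5*(-18)**2) + 67)**2 = ((136/7 - 5*324) + 67)**2 = ((136/7 - 1620) + 67)**2 = (-11204/7 + 67)**2 = (-10735/7)**2 = 115240225/49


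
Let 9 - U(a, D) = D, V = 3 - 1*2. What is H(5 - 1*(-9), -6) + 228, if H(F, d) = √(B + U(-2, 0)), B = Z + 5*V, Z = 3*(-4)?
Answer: 228 + √2 ≈ 229.41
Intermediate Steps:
V = 1 (V = 3 - 2 = 1)
U(a, D) = 9 - D
Z = -12
B = -7 (B = -12 + 5*1 = -12 + 5 = -7)
H(F, d) = √2 (H(F, d) = √(-7 + (9 - 1*0)) = √(-7 + (9 + 0)) = √(-7 + 9) = √2)
H(5 - 1*(-9), -6) + 228 = √2 + 228 = 228 + √2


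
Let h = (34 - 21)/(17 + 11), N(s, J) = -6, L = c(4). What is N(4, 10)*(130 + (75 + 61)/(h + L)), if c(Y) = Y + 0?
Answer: -120348/125 ≈ -962.78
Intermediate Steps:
c(Y) = Y
L = 4
h = 13/28 ≈ 0.46429
N(4, 10)*(130 + (75 + 61)/(h + L)) = -6*(130 + (75 + 61)/(13/28 + 4)) = -6*(130 + 136/(125/28)) = -6*(130 + 136*(28/125)) = -6*(130 + 3808/125) = -6*20058/125 = -120348/125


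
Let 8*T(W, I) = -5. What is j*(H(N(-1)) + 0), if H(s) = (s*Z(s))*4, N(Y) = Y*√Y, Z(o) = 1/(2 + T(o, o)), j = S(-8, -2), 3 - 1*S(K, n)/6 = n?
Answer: -960*I/11 ≈ -87.273*I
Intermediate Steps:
S(K, n) = 18 - 6*n
T(W, I) = -5/8 (T(W, I) = (⅛)*(-5) = -5/8)
j = 30 (j = 18 - 6*(-2) = 18 + 12 = 30)
Z(o) = 8/11 (Z(o) = 1/(2 - 5/8) = 1/(11/8) = 8/11)
N(Y) = Y^(3/2)
H(s) = 32*s/11 (H(s) = (s*(8/11))*4 = (8*s/11)*4 = 32*s/11)
j*(H(N(-1)) + 0) = 30*(32*(-1)^(3/2)/11 + 0) = 30*(32*(-I)/11 + 0) = 30*(-32*I/11 + 0) = 30*(-32*I/11) = -960*I/11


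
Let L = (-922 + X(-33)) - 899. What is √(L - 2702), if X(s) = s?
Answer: 2*I*√1139 ≈ 67.498*I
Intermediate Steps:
L = -1854 (L = (-922 - 33) - 899 = -955 - 899 = -1854)
√(L - 2702) = √(-1854 - 2702) = √(-4556) = 2*I*√1139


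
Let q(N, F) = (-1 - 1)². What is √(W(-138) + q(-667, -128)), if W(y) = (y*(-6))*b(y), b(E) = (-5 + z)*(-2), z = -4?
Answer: 2*√3727 ≈ 122.10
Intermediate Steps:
q(N, F) = 4 (q(N, F) = (-2)² = 4)
b(E) = 18 (b(E) = (-5 - 4)*(-2) = -9*(-2) = 18)
W(y) = -108*y (W(y) = (y*(-6))*18 = -6*y*18 = -108*y)
√(W(-138) + q(-667, -128)) = √(-108*(-138) + 4) = √(14904 + 4) = √14908 = 2*√3727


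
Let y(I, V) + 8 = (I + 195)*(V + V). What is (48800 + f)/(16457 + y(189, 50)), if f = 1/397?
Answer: 6457867/7258351 ≈ 0.88972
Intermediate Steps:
y(I, V) = -8 + 2*V*(195 + I) (y(I, V) = -8 + (I + 195)*(V + V) = -8 + (195 + I)*(2*V) = -8 + 2*V*(195 + I))
f = 1/397 ≈ 0.0025189
(48800 + f)/(16457 + y(189, 50)) = (48800 + 1/397)/(16457 + (-8 + 390*50 + 2*189*50)) = 19373601/(397*(16457 + (-8 + 19500 + 18900))) = 19373601/(397*(16457 + 38392)) = (19373601/397)/54849 = (19373601/397)*(1/54849) = 6457867/7258351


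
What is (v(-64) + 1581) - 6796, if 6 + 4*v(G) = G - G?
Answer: -10433/2 ≈ -5216.5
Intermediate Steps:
v(G) = -3/2 (v(G) = -3/2 + (G - G)/4 = -3/2 + (1/4)*0 = -3/2 + 0 = -3/2)
(v(-64) + 1581) - 6796 = (-3/2 + 1581) - 6796 = 3159/2 - 6796 = -10433/2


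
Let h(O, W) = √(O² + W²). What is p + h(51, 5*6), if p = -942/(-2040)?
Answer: 157/340 + 3*√389 ≈ 59.631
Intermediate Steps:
p = 157/340 (p = -942*(-1/2040) = 157/340 ≈ 0.46176)
p + h(51, 5*6) = 157/340 + √(51² + (5*6)²) = 157/340 + √(2601 + 30²) = 157/340 + √(2601 + 900) = 157/340 + √3501 = 157/340 + 3*√389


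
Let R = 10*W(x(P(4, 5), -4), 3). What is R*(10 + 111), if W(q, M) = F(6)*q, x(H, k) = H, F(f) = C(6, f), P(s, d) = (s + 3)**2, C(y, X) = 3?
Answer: 177870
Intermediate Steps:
P(s, d) = (3 + s)**2
F(f) = 3
W(q, M) = 3*q
R = 1470 (R = 10*(3*(3 + 4)**2) = 10*(3*7**2) = 10*(3*49) = 10*147 = 1470)
R*(10 + 111) = 1470*(10 + 111) = 1470*121 = 177870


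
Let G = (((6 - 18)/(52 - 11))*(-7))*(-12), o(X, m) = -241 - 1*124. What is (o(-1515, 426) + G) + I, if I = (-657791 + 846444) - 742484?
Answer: -22723044/41 ≈ -5.5422e+5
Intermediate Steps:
I = -553831 (I = 188653 - 742484 = -553831)
o(X, m) = -365 (o(X, m) = -241 - 124 = -365)
G = -1008/41 (G = (-12/41*(-7))*(-12) = (-12*1/41*(-7))*(-12) = -12/41*(-7)*(-12) = (84/41)*(-12) = -1008/41 ≈ -24.585)
(o(-1515, 426) + G) + I = (-365 - 1008/41) - 553831 = -15973/41 - 553831 = -22723044/41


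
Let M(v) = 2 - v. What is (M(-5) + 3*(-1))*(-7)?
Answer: -28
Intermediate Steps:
(M(-5) + 3*(-1))*(-7) = ((2 - 1*(-5)) + 3*(-1))*(-7) = ((2 + 5) - 3)*(-7) = (7 - 3)*(-7) = 4*(-7) = -28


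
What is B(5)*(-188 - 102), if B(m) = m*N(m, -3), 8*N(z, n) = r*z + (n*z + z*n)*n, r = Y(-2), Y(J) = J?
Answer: -14500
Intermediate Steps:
r = -2
N(z, n) = -z/4 + z*n²/4 (N(z, n) = (-2*z + (n*z + z*n)*n)/8 = (-2*z + (n*z + n*z)*n)/8 = (-2*z + (2*n*z)*n)/8 = (-2*z + 2*z*n²)/8 = -z/4 + z*n²/4)
B(m) = 2*m² (B(m) = m*(m*(-1 + (-3)²)/4) = m*(m*(-1 + 9)/4) = m*((¼)*m*8) = m*(2*m) = 2*m²)
B(5)*(-188 - 102) = (2*5²)*(-188 - 102) = (2*25)*(-290) = 50*(-290) = -14500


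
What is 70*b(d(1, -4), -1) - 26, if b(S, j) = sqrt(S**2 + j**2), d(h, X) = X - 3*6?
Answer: -26 + 70*sqrt(485) ≈ 1515.6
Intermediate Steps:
d(h, X) = -18 + X (d(h, X) = X - 18 = -18 + X)
70*b(d(1, -4), -1) - 26 = 70*sqrt((-18 - 4)**2 + (-1)**2) - 26 = 70*sqrt((-22)**2 + 1) - 26 = 70*sqrt(484 + 1) - 26 = 70*sqrt(485) - 26 = -26 + 70*sqrt(485)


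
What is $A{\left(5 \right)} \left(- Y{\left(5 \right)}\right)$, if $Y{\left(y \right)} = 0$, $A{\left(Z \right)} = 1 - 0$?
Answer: $0$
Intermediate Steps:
$A{\left(Z \right)} = 1$ ($A{\left(Z \right)} = 1 + 0 = 1$)
$A{\left(5 \right)} \left(- Y{\left(5 \right)}\right) = 1 \left(\left(-1\right) 0\right) = 1 \cdot 0 = 0$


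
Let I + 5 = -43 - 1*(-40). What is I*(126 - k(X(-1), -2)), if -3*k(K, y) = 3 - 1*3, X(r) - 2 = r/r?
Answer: -1008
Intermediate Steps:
I = -8 (I = -5 + (-43 - 1*(-40)) = -5 + (-43 + 40) = -5 - 3 = -8)
X(r) = 3 (X(r) = 2 + r/r = 2 + 1 = 3)
k(K, y) = 0 (k(K, y) = -(3 - 1*3)/3 = -(3 - 3)/3 = -⅓*0 = 0)
I*(126 - k(X(-1), -2)) = -8*(126 - 1*0) = -8*(126 + 0) = -8*126 = -1008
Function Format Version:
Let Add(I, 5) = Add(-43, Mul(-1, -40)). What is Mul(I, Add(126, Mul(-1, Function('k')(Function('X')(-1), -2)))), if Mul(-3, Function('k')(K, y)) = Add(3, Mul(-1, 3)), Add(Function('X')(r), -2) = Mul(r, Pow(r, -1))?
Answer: -1008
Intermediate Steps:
I = -8 (I = Add(-5, Add(-43, Mul(-1, -40))) = Add(-5, Add(-43, 40)) = Add(-5, -3) = -8)
Function('X')(r) = 3 (Function('X')(r) = Add(2, Mul(r, Pow(r, -1))) = Add(2, 1) = 3)
Function('k')(K, y) = 0 (Function('k')(K, y) = Mul(Rational(-1, 3), Add(3, Mul(-1, 3))) = Mul(Rational(-1, 3), Add(3, -3)) = Mul(Rational(-1, 3), 0) = 0)
Mul(I, Add(126, Mul(-1, Function('k')(Function('X')(-1), -2)))) = Mul(-8, Add(126, Mul(-1, 0))) = Mul(-8, Add(126, 0)) = Mul(-8, 126) = -1008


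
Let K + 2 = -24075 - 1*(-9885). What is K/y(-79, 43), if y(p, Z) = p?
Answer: 14192/79 ≈ 179.65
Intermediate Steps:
K = -14192 (K = -2 + (-24075 - 1*(-9885)) = -2 + (-24075 + 9885) = -2 - 14190 = -14192)
K/y(-79, 43) = -14192/(-79) = -14192*(-1/79) = 14192/79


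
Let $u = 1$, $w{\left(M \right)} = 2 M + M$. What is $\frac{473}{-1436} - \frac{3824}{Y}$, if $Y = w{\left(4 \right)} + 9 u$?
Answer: $- \frac{5501197}{30156} \approx -182.42$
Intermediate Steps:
$w{\left(M \right)} = 3 M$
$Y = 21$ ($Y = 3 \cdot 4 + 9 \cdot 1 = 12 + 9 = 21$)
$\frac{473}{-1436} - \frac{3824}{Y} = \frac{473}{-1436} - \frac{3824}{21} = 473 \left(- \frac{1}{1436}\right) - \frac{3824}{21} = - \frac{473}{1436} - \frac{3824}{21} = - \frac{5501197}{30156}$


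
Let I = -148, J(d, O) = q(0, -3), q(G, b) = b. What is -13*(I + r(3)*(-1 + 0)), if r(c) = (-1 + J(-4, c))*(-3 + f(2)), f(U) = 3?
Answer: 1924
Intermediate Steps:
J(d, O) = -3
r(c) = 0 (r(c) = (-1 - 3)*(-3 + 3) = -4*0 = 0)
-13*(I + r(3)*(-1 + 0)) = -13*(-148 + 0*(-1 + 0)) = -13*(-148 + 0*(-1)) = -13*(-148 + 0) = -13*(-148) = 1924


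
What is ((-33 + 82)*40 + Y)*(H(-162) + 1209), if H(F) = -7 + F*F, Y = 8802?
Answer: 295373852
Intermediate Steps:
H(F) = -7 + F**2
((-33 + 82)*40 + Y)*(H(-162) + 1209) = ((-33 + 82)*40 + 8802)*((-7 + (-162)**2) + 1209) = (49*40 + 8802)*((-7 + 26244) + 1209) = (1960 + 8802)*(26237 + 1209) = 10762*27446 = 295373852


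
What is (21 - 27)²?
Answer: 36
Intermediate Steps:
(21 - 27)² = (-6)² = 36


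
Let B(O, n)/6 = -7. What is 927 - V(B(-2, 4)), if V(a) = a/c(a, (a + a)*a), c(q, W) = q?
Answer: 926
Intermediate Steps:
B(O, n) = -42 (B(O, n) = 6*(-7) = -42)
V(a) = 1 (V(a) = a/a = 1)
927 - V(B(-2, 4)) = 927 - 1*1 = 927 - 1 = 926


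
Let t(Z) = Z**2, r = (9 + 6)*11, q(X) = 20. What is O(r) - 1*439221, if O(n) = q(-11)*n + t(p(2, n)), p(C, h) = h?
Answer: -408696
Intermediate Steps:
r = 165 (r = 15*11 = 165)
O(n) = n**2 + 20*n (O(n) = 20*n + n**2 = n**2 + 20*n)
O(r) - 1*439221 = 165*(20 + 165) - 1*439221 = 165*185 - 439221 = 30525 - 439221 = -408696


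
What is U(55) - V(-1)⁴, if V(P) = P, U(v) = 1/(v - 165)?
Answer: -111/110 ≈ -1.0091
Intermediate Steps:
U(v) = 1/(-165 + v)
U(55) - V(-1)⁴ = 1/(-165 + 55) - 1*(-1)⁴ = 1/(-110) - 1*1 = -1/110 - 1 = -111/110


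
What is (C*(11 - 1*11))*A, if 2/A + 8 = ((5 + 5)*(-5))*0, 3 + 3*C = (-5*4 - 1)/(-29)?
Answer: 0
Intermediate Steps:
C = -22/29 (C = -1 + ((-5*4 - 1)/(-29))/3 = -1 + ((-20 - 1)*(-1/29))/3 = -1 + (-21*(-1/29))/3 = -1 + (1/3)*(21/29) = -1 + 7/29 = -22/29 ≈ -0.75862)
A = -1/4 (A = 2/(-8 + ((5 + 5)*(-5))*0) = 2/(-8 + (10*(-5))*0) = 2/(-8 - 50*0) = 2/(-8 + 0) = 2/(-8) = 2*(-1/8) = -1/4 ≈ -0.25000)
(C*(11 - 1*11))*A = -22*(11 - 1*11)/29*(-1/4) = -22*(11 - 11)/29*(-1/4) = -22/29*0*(-1/4) = 0*(-1/4) = 0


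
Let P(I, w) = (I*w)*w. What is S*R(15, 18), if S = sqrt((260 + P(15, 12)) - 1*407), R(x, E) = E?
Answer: 18*sqrt(2013) ≈ 807.60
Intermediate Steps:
P(I, w) = I*w**2
S = sqrt(2013) (S = sqrt((260 + 15*12**2) - 1*407) = sqrt((260 + 15*144) - 407) = sqrt((260 + 2160) - 407) = sqrt(2420 - 407) = sqrt(2013) ≈ 44.866)
S*R(15, 18) = sqrt(2013)*18 = 18*sqrt(2013)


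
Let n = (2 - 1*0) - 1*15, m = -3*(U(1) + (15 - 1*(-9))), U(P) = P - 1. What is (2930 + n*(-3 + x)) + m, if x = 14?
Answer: 2715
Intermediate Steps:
U(P) = -1 + P
m = -72 (m = -3*((-1 + 1) + (15 - 1*(-9))) = -3*(0 + (15 + 9)) = -3*(0 + 24) = -3*24 = -72)
n = -13 (n = (2 + 0) - 15 = 2 - 15 = -13)
(2930 + n*(-3 + x)) + m = (2930 - 13*(-3 + 14)) - 72 = (2930 - 13*11) - 72 = (2930 - 143) - 72 = 2787 - 72 = 2715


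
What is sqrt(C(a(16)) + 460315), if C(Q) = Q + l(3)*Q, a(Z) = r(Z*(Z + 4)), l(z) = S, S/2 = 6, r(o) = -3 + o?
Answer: 6*sqrt(12901) ≈ 681.50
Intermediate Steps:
S = 12 (S = 2*6 = 12)
l(z) = 12
a(Z) = -3 + Z*(4 + Z) (a(Z) = -3 + Z*(Z + 4) = -3 + Z*(4 + Z))
C(Q) = 13*Q (C(Q) = Q + 12*Q = 13*Q)
sqrt(C(a(16)) + 460315) = sqrt(13*(-3 + 16*(4 + 16)) + 460315) = sqrt(13*(-3 + 16*20) + 460315) = sqrt(13*(-3 + 320) + 460315) = sqrt(13*317 + 460315) = sqrt(4121 + 460315) = sqrt(464436) = 6*sqrt(12901)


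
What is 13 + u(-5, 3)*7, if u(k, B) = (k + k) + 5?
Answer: -22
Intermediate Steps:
u(k, B) = 5 + 2*k (u(k, B) = 2*k + 5 = 5 + 2*k)
13 + u(-5, 3)*7 = 13 + (5 + 2*(-5))*7 = 13 + (5 - 10)*7 = 13 - 5*7 = 13 - 35 = -22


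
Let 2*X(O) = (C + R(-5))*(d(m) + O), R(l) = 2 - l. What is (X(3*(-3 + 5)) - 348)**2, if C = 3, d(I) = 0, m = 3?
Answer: 101124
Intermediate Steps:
X(O) = 5*O (X(O) = ((3 + (2 - 1*(-5)))*(0 + O))/2 = ((3 + (2 + 5))*O)/2 = ((3 + 7)*O)/2 = (10*O)/2 = 5*O)
(X(3*(-3 + 5)) - 348)**2 = (5*(3*(-3 + 5)) - 348)**2 = (5*(3*2) - 348)**2 = (5*6 - 348)**2 = (30 - 348)**2 = (-318)**2 = 101124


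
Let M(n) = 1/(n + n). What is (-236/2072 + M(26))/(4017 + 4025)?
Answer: -1275/108309656 ≈ -1.1772e-5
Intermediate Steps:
M(n) = 1/(2*n)
(-236/2072 + M(26))/(4017 + 4025) = (-236/2072 + (1/2)/26)/(4017 + 4025) = (-236*1/2072 + (1/2)*(1/26))/8042 = (-59/518 + 1/52)*(1/8042) = -1275/13468*1/8042 = -1275/108309656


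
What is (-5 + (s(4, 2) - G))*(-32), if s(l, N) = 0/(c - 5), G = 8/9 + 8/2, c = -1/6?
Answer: 2848/9 ≈ 316.44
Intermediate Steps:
c = -1/6 (c = -1*1/6 = -1/6 ≈ -0.16667)
G = 44/9 (G = 8*(1/9) + 8*(1/2) = 8/9 + 4 = 44/9 ≈ 4.8889)
s(l, N) = 0 (s(l, N) = 0/(-1/6 - 5) = 0/(-31/6) = -6/31*0 = 0)
(-5 + (s(4, 2) - G))*(-32) = (-5 + (0 - 1*44/9))*(-32) = (-5 + (0 - 44/9))*(-32) = (-5 - 44/9)*(-32) = -89/9*(-32) = 2848/9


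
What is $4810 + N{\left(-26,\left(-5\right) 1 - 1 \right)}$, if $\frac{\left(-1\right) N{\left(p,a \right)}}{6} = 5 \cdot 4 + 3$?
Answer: $4672$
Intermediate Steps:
$N{\left(p,a \right)} = -138$ ($N{\left(p,a \right)} = - 6 \left(5 \cdot 4 + 3\right) = - 6 \left(20 + 3\right) = \left(-6\right) 23 = -138$)
$4810 + N{\left(-26,\left(-5\right) 1 - 1 \right)} = 4810 - 138 = 4672$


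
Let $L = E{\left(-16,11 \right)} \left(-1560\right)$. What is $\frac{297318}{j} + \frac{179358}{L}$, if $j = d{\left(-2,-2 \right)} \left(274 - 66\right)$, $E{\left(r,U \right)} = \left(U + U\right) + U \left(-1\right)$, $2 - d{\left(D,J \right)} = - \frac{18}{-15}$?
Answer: $\frac{40642081}{22880} \approx 1776.3$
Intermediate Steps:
$d{\left(D,J \right)} = \frac{4}{5}$ ($d{\left(D,J \right)} = 2 - - \frac{18}{-15} = 2 - \left(-18\right) \left(- \frac{1}{15}\right) = 2 - \frac{6}{5} = \frac{4}{5}$)
$E{\left(r,U \right)} = U$ ($E{\left(r,U \right)} = 2 U - U = U$)
$j = \frac{832}{5}$ ($j = \frac{4 \left(274 - 66\right)}{5} = \frac{4}{5} \cdot 208 = \frac{832}{5} \approx 166.4$)
$L = -17160$ ($L = 11 \left(-1560\right) = -17160$)
$\frac{297318}{j} + \frac{179358}{L} = \frac{297318}{\frac{832}{5}} + \frac{179358}{-17160} = 297318 \cdot \frac{5}{832} + 179358 \left(- \frac{1}{17160}\right) = \frac{743295}{416} - \frac{29893}{2860} = \frac{40642081}{22880}$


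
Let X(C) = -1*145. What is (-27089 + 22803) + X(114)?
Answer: -4431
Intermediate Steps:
X(C) = -145
(-27089 + 22803) + X(114) = (-27089 + 22803) - 145 = -4286 - 145 = -4431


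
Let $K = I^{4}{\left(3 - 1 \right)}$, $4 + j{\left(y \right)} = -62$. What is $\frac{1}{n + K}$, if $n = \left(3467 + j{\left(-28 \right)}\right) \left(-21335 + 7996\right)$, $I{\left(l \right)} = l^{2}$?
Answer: $- \frac{1}{45365683} \approx -2.2043 \cdot 10^{-8}$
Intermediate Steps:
$j{\left(y \right)} = -66$ ($j{\left(y \right)} = -4 - 62 = -66$)
$K = 256$ ($K = \left(\left(3 - 1\right)^{2}\right)^{4} = \left(2^{2}\right)^{4} = 4^{4} = 256$)
$n = -45365939$ ($n = \left(3467 - 66\right) \left(-21335 + 7996\right) = 3401 \left(-13339\right) = -45365939$)
$\frac{1}{n + K} = \frac{1}{-45365939 + 256} = \frac{1}{-45365683} = - \frac{1}{45365683}$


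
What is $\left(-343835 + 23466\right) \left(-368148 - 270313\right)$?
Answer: $204543112109$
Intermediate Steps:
$\left(-343835 + 23466\right) \left(-368148 - 270313\right) = - 320369 \left(-368148 - 270313\right) = \left(-320369\right) \left(-638461\right) = 204543112109$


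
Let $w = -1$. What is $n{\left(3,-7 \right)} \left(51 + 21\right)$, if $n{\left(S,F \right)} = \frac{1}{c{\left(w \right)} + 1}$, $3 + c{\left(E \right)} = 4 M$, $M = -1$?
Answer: $-12$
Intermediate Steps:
$c{\left(E \right)} = -7$ ($c{\left(E \right)} = -3 + 4 \left(-1\right) = -3 - 4 = -7$)
$n{\left(S,F \right)} = - \frac{1}{6}$ ($n{\left(S,F \right)} = \frac{1}{-7 + 1} = \frac{1}{-6} = - \frac{1}{6}$)
$n{\left(3,-7 \right)} \left(51 + 21\right) = - \frac{51 + 21}{6} = \left(- \frac{1}{6}\right) 72 = -12$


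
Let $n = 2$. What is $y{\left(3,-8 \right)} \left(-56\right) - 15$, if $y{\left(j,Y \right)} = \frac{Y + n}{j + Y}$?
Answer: $- \frac{411}{5} \approx -82.2$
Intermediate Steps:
$y{\left(j,Y \right)} = \frac{2 + Y}{Y + j}$ ($y{\left(j,Y \right)} = \frac{Y + 2}{j + Y} = \frac{2 + Y}{Y + j}$)
$y{\left(3,-8 \right)} \left(-56\right) - 15 = \frac{2 - 8}{-8 + 3} \left(-56\right) - 15 = \frac{1}{-5} \left(-6\right) \left(-56\right) - 15 = \left(- \frac{1}{5}\right) \left(-6\right) \left(-56\right) - 15 = \frac{6}{5} \left(-56\right) - 15 = - \frac{336}{5} - 15 = - \frac{411}{5}$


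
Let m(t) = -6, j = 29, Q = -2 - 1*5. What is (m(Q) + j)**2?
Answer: 529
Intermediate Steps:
Q = -7 (Q = -2 - 5 = -7)
(m(Q) + j)**2 = (-6 + 29)**2 = 23**2 = 529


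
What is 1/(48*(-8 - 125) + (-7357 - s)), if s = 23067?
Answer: -1/36808 ≈ -2.7168e-5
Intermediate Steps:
1/(48*(-8 - 125) + (-7357 - s)) = 1/(48*(-8 - 125) + (-7357 - 1*23067)) = 1/(48*(-133) + (-7357 - 23067)) = 1/(-6384 - 30424) = 1/(-36808) = -1/36808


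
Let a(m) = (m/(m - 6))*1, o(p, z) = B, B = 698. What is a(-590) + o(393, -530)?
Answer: 208299/298 ≈ 698.99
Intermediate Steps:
o(p, z) = 698
a(m) = m/(-6 + m) (a(m) = (m/(-6 + m))*1 = m/(-6 + m))
a(-590) + o(393, -530) = -590/(-6 - 590) + 698 = -590/(-596) + 698 = -590*(-1/596) + 698 = 295/298 + 698 = 208299/298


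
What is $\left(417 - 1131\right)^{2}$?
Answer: $509796$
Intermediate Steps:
$\left(417 - 1131\right)^{2} = \left(-714\right)^{2} = 509796$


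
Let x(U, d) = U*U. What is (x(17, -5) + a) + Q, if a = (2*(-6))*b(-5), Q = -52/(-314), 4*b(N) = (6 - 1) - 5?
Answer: 45399/157 ≈ 289.17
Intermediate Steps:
x(U, d) = U**2
b(N) = 0 (b(N) = ((6 - 1) - 5)/4 = (5 - 5)/4 = (1/4)*0 = 0)
Q = 26/157 (Q = -52*(-1/314) = 26/157 ≈ 0.16561)
a = 0 (a = (2*(-6))*0 = -12*0 = 0)
(x(17, -5) + a) + Q = (17**2 + 0) + 26/157 = (289 + 0) + 26/157 = 289 + 26/157 = 45399/157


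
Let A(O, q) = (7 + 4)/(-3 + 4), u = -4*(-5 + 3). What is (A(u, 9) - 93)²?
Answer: 6724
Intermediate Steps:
u = 8 (u = -4*(-2) = 8)
A(O, q) = 11 (A(O, q) = 11/1 = 11*1 = 11)
(A(u, 9) - 93)² = (11 - 93)² = (-82)² = 6724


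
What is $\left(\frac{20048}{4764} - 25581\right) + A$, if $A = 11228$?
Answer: $- \frac{17089411}{1191} \approx -14349.0$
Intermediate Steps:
$\left(\frac{20048}{4764} - 25581\right) + A = \left(\frac{20048}{4764} - 25581\right) + 11228 = \left(20048 \cdot \frac{1}{4764} - 25581\right) + 11228 = \left(\frac{5012}{1191} - 25581\right) + 11228 = - \frac{30461959}{1191} + 11228 = - \frac{17089411}{1191}$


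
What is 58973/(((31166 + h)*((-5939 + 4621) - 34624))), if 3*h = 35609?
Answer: -176919/4640363794 ≈ -3.8126e-5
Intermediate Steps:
h = 35609/3 (h = (1/3)*35609 = 35609/3 ≈ 11870.)
58973/(((31166 + h)*((-5939 + 4621) - 34624))) = 58973/(((31166 + 35609/3)*((-5939 + 4621) - 34624))) = 58973/((129107*(-1318 - 34624)/3)) = 58973/(((129107/3)*(-35942))) = 58973/(-4640363794/3) = 58973*(-3/4640363794) = -176919/4640363794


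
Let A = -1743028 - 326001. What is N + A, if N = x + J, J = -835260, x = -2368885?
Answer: -5273174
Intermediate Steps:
A = -2069029
N = -3204145 (N = -2368885 - 835260 = -3204145)
N + A = -3204145 - 2069029 = -5273174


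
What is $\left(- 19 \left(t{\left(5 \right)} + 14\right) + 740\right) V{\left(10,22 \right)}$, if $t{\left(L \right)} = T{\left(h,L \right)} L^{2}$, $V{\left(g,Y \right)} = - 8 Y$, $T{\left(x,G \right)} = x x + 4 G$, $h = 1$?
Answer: $1672176$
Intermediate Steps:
$T{\left(x,G \right)} = x^{2} + 4 G$
$t{\left(L \right)} = L^{2} \left(1 + 4 L\right)$ ($t{\left(L \right)} = \left(1^{2} + 4 L\right) L^{2} = \left(1 + 4 L\right) L^{2} = L^{2} \left(1 + 4 L\right)$)
$\left(- 19 \left(t{\left(5 \right)} + 14\right) + 740\right) V{\left(10,22 \right)} = \left(- 19 \left(5^{2} \left(1 + 4 \cdot 5\right) + 14\right) + 740\right) \left(\left(-8\right) 22\right) = \left(- 19 \left(25 \left(1 + 20\right) + 14\right) + 740\right) \left(-176\right) = \left(- 19 \left(25 \cdot 21 + 14\right) + 740\right) \left(-176\right) = \left(- 19 \left(525 + 14\right) + 740\right) \left(-176\right) = \left(\left(-19\right) 539 + 740\right) \left(-176\right) = \left(-10241 + 740\right) \left(-176\right) = \left(-9501\right) \left(-176\right) = 1672176$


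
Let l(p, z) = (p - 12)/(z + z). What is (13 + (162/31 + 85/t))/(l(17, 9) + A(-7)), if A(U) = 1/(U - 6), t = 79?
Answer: 11061180/115103 ≈ 96.098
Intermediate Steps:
l(p, z) = (-12 + p)/(2*z) (l(p, z) = (-12 + p)/((2*z)) = (-12 + p)*(1/(2*z)) = (-12 + p)/(2*z))
A(U) = 1/(-6 + U)
(13 + (162/31 + 85/t))/(l(17, 9) + A(-7)) = (13 + (162/31 + 85/79))/((½)*(-12 + 17)/9 + 1/(-6 - 7)) = (13 + (162*(1/31) + 85*(1/79)))/((½)*(⅑)*5 + 1/(-13)) = (13 + (162/31 + 85/79))/(5/18 - 1/13) = (13 + 15433/2449)/(47/234) = (47270/2449)*(234/47) = 11061180/115103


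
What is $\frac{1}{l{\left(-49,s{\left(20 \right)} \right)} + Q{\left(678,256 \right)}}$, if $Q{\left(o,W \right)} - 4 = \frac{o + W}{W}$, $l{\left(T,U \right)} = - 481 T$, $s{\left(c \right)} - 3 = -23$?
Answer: $\frac{128}{3017811} \approx 4.2415 \cdot 10^{-5}$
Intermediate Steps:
$s{\left(c \right)} = -20$ ($s{\left(c \right)} = 3 - 23 = -20$)
$Q{\left(o,W \right)} = 4 + \frac{W + o}{W}$ ($Q{\left(o,W \right)} = 4 + \frac{o + W}{W} = 4 + \frac{W + o}{W}$)
$\frac{1}{l{\left(-49,s{\left(20 \right)} \right)} + Q{\left(678,256 \right)}} = \frac{1}{\left(-481\right) \left(-49\right) + \left(5 + \frac{678}{256}\right)} = \frac{1}{23569 + \left(5 + 678 \cdot \frac{1}{256}\right)} = \frac{1}{23569 + \left(5 + \frac{339}{128}\right)} = \frac{1}{23569 + \frac{979}{128}} = \frac{1}{\frac{3017811}{128}} = \frac{128}{3017811}$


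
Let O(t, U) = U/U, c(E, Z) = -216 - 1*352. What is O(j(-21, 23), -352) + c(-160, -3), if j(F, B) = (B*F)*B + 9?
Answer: -567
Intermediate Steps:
c(E, Z) = -568 (c(E, Z) = -216 - 352 = -568)
j(F, B) = 9 + F*B² (j(F, B) = F*B² + 9 = 9 + F*B²)
O(t, U) = 1
O(j(-21, 23), -352) + c(-160, -3) = 1 - 568 = -567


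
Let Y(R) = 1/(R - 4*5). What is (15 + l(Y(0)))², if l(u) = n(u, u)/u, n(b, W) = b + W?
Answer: 289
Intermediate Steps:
n(b, W) = W + b
Y(R) = 1/(-20 + R) (Y(R) = 1/(R - 20) = 1/(-20 + R))
l(u) = 2 (l(u) = (u + u)/u = (2*u)/u = 2)
(15 + l(Y(0)))² = (15 + 2)² = 17² = 289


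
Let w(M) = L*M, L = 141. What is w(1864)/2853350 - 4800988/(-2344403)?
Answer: 7157532241936/3344701150025 ≈ 2.1400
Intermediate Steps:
w(M) = 141*M
w(1864)/2853350 - 4800988/(-2344403) = (141*1864)/2853350 - 4800988/(-2344403) = 262824*(1/2853350) - 4800988*(-1/2344403) = 131412/1426675 + 4800988/2344403 = 7157532241936/3344701150025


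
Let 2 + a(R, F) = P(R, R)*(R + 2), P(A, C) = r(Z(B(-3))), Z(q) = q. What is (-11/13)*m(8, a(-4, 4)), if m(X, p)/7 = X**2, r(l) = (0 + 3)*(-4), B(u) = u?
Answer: -4928/13 ≈ -379.08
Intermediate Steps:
r(l) = -12 (r(l) = 3*(-4) = -12)
P(A, C) = -12
a(R, F) = -26 - 12*R (a(R, F) = -2 - 12*(R + 2) = -2 - 12*(2 + R) = -2 + (-24 - 12*R) = -26 - 12*R)
m(X, p) = 7*X**2
(-11/13)*m(8, a(-4, 4)) = (-11/13)*(7*8**2) = (-11*1/13)*(7*64) = -11/13*448 = -4928/13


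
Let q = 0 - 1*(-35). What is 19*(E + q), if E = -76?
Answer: -779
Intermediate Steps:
q = 35 (q = 0 + 35 = 35)
19*(E + q) = 19*(-76 + 35) = 19*(-41) = -779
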